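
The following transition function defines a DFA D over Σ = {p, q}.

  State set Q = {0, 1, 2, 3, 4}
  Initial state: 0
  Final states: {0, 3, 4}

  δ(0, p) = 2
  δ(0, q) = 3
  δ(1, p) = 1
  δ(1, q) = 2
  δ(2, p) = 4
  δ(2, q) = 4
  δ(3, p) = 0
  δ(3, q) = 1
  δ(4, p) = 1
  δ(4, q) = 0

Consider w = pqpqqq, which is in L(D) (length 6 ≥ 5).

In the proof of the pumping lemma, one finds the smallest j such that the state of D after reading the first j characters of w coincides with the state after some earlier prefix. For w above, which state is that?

2

Run of D on w = p q p q q q:
  step 0: 0  (start)
  step 1: 2  (read p: 0→2)
  step 2: 4  (read q: 2→4)
  step 3: 1  (read p: 4→1)
  step 4: 2  (read q: 1→2)   ← first repeat (2 seen earlier)
  step 5: 4  (read q: 2→4)
  step 6: 0  (read q: 4→0)

The earliest repeat is at step j = 4: D is in 2, which it already visited at step i = 1.
Since D has 5 states, any run of length ≥ 5 visits 5+1 states, so by pigeonhole some state repeats within the first 5 steps — that repeat gives the pumpable loop.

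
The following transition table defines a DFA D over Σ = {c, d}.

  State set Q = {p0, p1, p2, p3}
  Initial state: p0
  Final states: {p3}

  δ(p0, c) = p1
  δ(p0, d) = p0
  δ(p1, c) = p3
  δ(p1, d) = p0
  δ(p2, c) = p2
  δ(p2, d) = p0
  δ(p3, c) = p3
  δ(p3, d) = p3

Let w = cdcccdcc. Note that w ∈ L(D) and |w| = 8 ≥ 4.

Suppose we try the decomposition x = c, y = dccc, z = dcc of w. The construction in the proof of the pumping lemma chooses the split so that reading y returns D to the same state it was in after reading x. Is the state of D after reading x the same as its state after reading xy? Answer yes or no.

no

State sequence: p0 -c-> p1 -d-> p0 -c-> p1 -c-> p3 -c-> p3

After x (step 1): p1. After xy (step 5): p3.
They differ (p1 ≠ p3), so y is not a cycle from the state after x; this split is not the one the pumping-lemma construction produces, and pumping y need not keep the string in L(D).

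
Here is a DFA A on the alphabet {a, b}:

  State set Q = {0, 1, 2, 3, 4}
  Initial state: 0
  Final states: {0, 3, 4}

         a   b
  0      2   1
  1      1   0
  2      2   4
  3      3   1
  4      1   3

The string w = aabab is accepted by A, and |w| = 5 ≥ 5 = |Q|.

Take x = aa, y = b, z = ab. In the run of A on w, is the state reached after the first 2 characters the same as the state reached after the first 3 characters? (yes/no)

State sequence: 0 -a-> 2 -a-> 2 -b-> 4

After x (step 2): 2. After xy (step 3): 4.
They differ (2 ≠ 4), so y is not a cycle from the state after x; this split is not the one the pumping-lemma construction produces, and pumping y need not keep the string in L(A).

no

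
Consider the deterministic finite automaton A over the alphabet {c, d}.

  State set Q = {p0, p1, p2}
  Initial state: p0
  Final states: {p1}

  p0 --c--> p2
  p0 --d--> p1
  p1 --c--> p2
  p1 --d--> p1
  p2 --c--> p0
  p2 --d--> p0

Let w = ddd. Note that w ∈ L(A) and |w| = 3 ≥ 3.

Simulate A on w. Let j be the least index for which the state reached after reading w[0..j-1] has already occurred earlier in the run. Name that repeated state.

p1

State sequence: p0 -d-> p1 -d-> p1 -d-> p1
First repeat at step 2: p1 was already visited.

The earliest repeat is at step j = 2: A is in p1, which it already visited at step i = 1.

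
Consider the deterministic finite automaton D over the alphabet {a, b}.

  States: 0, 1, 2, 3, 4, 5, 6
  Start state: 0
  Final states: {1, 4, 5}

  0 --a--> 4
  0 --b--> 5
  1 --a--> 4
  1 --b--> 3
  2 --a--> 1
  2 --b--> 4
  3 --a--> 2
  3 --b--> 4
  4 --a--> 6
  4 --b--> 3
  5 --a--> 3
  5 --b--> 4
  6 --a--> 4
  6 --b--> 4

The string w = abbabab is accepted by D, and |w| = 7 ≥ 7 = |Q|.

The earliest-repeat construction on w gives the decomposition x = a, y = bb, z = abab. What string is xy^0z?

xy⁰z = xz = a·abab = aabab.
Reading y = bb takes D from 4 back to 4, so after x the machine is still in 4, and z then leads to the accepting state 4. Hence aabab ∈ L(D).

aabab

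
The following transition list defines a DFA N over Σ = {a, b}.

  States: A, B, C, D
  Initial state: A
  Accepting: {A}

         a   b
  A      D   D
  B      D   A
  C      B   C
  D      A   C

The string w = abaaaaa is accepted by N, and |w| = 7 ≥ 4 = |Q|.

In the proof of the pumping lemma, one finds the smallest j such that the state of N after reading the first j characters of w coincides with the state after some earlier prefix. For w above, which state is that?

D

State sequence: A -a-> D -b-> C -a-> B -a-> D -a-> A -a-> D -a-> A
First repeat at step 4: D was already visited.

The earliest repeat is at step j = 4: N is in D, which it already visited at step i = 1.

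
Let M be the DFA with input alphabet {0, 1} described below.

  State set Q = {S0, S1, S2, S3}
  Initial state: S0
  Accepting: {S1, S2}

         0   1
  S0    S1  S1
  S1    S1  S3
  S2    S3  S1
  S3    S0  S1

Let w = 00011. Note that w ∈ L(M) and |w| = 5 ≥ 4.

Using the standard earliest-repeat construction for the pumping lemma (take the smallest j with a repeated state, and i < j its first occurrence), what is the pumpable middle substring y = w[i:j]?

0

State sequence: S0 -0-> S1 -0-> S1 -0-> S1 -1-> S3 -1-> S1
First repeat at step 2: S1 was already visited.

So i = 1, j = 2, giving x = w[0:1] = 0, y = w[1:2] = 0, z = w[2:5] = 011.
Check: |xy| = 2 ≤ 4 and |y| = 1 ≥ 1. Reading y takes M from S1 back to S1, so every xyⁱz is accepted.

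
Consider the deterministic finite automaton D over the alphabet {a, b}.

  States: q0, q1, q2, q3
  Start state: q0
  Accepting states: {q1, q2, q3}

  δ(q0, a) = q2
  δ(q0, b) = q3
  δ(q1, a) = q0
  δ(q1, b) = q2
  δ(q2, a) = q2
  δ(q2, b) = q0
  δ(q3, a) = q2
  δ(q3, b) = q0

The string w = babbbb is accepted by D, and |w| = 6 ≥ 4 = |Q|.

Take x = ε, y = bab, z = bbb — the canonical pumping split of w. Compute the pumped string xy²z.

babbabbbb

xy^2z = ε·bab·bab·bbb = babbabbbb.
Reading y = bab takes D from q0 back to q0, so after x·y·y the machine is still in q0, and z then leads to the accepting state q3. Hence babbabbbb ∈ L(D).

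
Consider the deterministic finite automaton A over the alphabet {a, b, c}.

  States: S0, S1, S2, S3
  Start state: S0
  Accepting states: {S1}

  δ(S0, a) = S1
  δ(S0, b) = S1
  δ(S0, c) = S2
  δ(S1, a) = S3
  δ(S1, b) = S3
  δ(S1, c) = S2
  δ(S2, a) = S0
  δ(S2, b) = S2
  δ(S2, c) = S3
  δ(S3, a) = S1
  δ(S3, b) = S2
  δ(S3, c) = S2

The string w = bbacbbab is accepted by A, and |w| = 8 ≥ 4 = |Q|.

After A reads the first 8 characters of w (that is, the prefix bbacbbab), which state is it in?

Run of A on the first 8 characters of w = b b a c b b a b:
  step 0: S0  (start)
  step 1: S1  (read b: S0→S1)
  step 2: S3  (read b: S1→S3)
  step 3: S1  (read a: S3→S1)
  step 4: S2  (read c: S1→S2)
  step 5: S2  (read b: S2→S2)
  step 6: S2  (read b: S2→S2)
  step 7: S0  (read a: S2→S0)
  step 8: S1  (read b: S0→S1)

After reading 8 characters, A is in state S1.
(This kind of state-tracing is the core of the pumping-lemma construction: with 4 states, pigeonhole forces a repeat within the first 4 steps.)

S1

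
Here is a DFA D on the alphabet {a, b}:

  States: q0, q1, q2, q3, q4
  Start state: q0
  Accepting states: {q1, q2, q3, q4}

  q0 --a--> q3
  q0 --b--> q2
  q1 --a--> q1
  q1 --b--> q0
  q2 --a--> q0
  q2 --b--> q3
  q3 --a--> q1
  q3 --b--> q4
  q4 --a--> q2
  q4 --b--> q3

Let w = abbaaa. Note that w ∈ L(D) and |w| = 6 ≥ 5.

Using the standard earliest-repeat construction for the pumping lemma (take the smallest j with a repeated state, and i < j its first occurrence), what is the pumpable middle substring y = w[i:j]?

Run of D on w = a b b a a a:
  step 0: q0  (start)
  step 1: q3  (read a: q0→q3)
  step 2: q4  (read b: q3→q4)
  step 3: q3  (read b: q4→q3)   ← first repeat (q3 seen earlier)
  step 4: q1  (read a: q3→q1)
  step 5: q1  (read a: q1→q1)
  step 6: q1  (read a: q1→q1)

So i = 1, j = 3, giving x = w[0:1] = a, y = w[1:3] = bb, z = w[3:6] = aaa.
Check: |xy| = 3 ≤ 5 and |y| = 2 ≥ 1. Reading y takes D from q3 back to q3, so every xyⁱz is accepted.

bb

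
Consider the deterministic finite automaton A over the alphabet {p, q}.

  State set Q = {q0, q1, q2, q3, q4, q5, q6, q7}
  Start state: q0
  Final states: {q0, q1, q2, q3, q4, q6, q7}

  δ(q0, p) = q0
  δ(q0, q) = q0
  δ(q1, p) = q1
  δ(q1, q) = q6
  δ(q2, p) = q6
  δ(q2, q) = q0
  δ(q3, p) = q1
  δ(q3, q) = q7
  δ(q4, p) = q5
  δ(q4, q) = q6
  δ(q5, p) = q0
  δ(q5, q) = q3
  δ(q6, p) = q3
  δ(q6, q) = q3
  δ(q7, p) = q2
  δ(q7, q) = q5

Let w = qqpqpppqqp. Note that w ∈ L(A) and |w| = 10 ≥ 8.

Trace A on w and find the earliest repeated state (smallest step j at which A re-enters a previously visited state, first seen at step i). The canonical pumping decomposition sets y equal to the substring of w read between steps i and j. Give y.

q

State sequence: q0 -q-> q0 -q-> q0 -p-> q0 -q-> q0 -p-> q0 -p-> q0 -p-> q0 -q-> q0 -q-> q0 -p-> q0
First repeat at step 1: q0 was already visited.

So i = 0, j = 1, giving x = w[0:0] = ε, y = w[0:1] = q, z = w[1:10] = qpqpppqqp.
Check: |xy| = 1 ≤ 8 and |y| = 1 ≥ 1. Reading y takes A from q0 back to q0, so every xyⁱz is accepted.
The DFA has 8 states, so the proof of the pumping lemma guarantees a repeated state among the first 8+1 visited; the segment between the two visits is the pumpable y.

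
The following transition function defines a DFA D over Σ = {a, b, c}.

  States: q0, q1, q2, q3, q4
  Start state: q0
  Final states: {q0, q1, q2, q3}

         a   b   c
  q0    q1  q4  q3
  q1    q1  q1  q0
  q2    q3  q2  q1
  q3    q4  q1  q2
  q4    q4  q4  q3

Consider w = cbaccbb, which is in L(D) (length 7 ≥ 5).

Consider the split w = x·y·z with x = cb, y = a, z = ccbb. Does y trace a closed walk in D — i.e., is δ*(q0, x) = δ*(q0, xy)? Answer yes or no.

Run of D on the first 3 characters of w = c b a:
  step 0: q0  (start)
  step 1: q3  (read c: q0→q3)
  step 2: q1  (read b: q3→q1)
  step 3: q1  (read a: q1→q1)

After x (step 2): q1. After xy (step 3): q1.
They match, so y = a drives D around a cycle from q1 back to itself; pumping y any number of times keeps D in q1 before reading z, and xyⁱz ∈ L(D) for every i ≥ 0.

yes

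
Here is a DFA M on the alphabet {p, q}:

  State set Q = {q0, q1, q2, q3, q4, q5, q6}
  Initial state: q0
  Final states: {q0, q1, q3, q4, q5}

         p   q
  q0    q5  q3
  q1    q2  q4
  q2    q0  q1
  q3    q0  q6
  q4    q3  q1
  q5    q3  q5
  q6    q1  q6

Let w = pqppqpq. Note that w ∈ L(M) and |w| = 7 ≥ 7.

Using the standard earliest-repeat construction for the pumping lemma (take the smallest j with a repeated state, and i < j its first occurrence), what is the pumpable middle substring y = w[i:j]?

q

Run of M on w = p q p p q p q:
  step 0: q0  (start)
  step 1: q5  (read p: q0→q5)
  step 2: q5  (read q: q5→q5)   ← first repeat (q5 seen earlier)
  step 3: q3  (read p: q5→q3)
  step 4: q0  (read p: q3→q0)
  step 5: q3  (read q: q0→q3)
  step 6: q0  (read p: q3→q0)
  step 7: q3  (read q: q0→q3)

So i = 1, j = 2, giving x = w[0:1] = p, y = w[1:2] = q, z = w[2:7] = ppqpq.
Check: |xy| = 2 ≤ 7 and |y| = 1 ≥ 1. Reading y takes M from q5 back to q5, so every xyⁱz is accepted.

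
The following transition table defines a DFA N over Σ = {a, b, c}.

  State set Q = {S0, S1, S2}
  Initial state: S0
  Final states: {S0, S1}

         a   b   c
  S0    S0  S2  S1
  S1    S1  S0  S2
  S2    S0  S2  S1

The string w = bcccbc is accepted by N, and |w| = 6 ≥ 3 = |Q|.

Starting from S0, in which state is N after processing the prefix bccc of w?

S1

State sequence: S0 -b-> S2 -c-> S1 -c-> S2 -c-> S1

After reading 4 characters, N is in state S1.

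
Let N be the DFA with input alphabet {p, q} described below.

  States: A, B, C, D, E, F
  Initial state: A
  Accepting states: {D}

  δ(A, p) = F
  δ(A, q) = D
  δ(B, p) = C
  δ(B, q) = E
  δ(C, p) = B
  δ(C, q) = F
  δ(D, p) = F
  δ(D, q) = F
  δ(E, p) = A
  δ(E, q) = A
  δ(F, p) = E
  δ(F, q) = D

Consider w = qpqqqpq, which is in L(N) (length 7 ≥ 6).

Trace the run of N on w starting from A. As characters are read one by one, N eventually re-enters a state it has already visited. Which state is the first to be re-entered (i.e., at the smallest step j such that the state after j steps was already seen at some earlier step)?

State sequence: A -q-> D -p-> F -q-> D -q-> F -q-> D -p-> F -q-> D
First repeat at step 3: D was already visited.

The earliest repeat is at step j = 3: N is in D, which it already visited at step i = 1.
Since N has 6 states, any run of length ≥ 6 visits 6+1 states, so by pigeonhole some state repeats within the first 6 steps — that repeat gives the pumpable loop.

D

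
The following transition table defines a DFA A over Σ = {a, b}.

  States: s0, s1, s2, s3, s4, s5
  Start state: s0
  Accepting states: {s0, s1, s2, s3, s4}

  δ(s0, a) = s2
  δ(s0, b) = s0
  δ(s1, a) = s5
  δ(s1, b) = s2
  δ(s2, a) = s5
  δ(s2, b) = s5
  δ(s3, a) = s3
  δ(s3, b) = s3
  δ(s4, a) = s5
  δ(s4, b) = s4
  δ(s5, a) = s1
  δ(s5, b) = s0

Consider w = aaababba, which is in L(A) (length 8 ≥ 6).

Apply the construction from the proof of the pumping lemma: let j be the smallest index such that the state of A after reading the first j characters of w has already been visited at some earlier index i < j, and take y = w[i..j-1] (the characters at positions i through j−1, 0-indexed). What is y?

Run of A on w = a a a b a b b a:
  step 0: s0  (start)
  step 1: s2  (read a: s0→s2)
  step 2: s5  (read a: s2→s5)
  step 3: s1  (read a: s5→s1)
  step 4: s2  (read b: s1→s2)   ← first repeat (s2 seen earlier)
  step 5: s5  (read a: s2→s5)
  step 6: s0  (read b: s5→s0)
  step 7: s0  (read b: s0→s0)
  step 8: s2  (read a: s0→s2)

So i = 1, j = 4, giving x = w[0:1] = a, y = w[1:4] = aab, z = w[4:8] = abba.
Check: |xy| = 4 ≤ 6 and |y| = 3 ≥ 1. Reading y takes A from s2 back to s2, so every xyⁱz is accepted.

aab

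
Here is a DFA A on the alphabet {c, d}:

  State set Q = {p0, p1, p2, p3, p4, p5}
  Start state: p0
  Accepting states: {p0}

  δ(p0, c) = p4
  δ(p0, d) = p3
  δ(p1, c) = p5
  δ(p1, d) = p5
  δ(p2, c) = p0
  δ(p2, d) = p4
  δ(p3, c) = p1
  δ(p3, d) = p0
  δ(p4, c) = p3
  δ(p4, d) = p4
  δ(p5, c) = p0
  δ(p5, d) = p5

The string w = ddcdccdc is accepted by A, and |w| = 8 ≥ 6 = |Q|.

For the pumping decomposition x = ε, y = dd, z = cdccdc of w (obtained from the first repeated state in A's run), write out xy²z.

xy^2z = ε·dd·dd·cdccdc = ddddcdccdc.
Reading y = dd takes A from p0 back to p0, so after x·y·y the machine is still in p0, and z then leads to the accepting state p0. Hence ddddcdccdc ∈ L(A).

ddddcdccdc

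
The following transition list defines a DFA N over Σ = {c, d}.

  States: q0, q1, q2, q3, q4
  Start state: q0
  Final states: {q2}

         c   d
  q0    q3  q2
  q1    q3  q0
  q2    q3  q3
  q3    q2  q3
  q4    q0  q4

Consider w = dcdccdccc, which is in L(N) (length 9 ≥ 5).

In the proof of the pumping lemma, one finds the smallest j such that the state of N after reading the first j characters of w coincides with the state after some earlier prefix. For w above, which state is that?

q3

Run of N on w = d c d c c d c c c:
  step 0: q0  (start)
  step 1: q2  (read d: q0→q2)
  step 2: q3  (read c: q2→q3)
  step 3: q3  (read d: q3→q3)   ← first repeat (q3 seen earlier)
  step 4: q2  (read c: q3→q2)
  step 5: q3  (read c: q2→q3)
  step 6: q3  (read d: q3→q3)
  step 7: q2  (read c: q3→q2)
  step 8: q3  (read c: q2→q3)
  step 9: q2  (read c: q3→q2)

The earliest repeat is at step j = 3: N is in q3, which it already visited at step i = 2.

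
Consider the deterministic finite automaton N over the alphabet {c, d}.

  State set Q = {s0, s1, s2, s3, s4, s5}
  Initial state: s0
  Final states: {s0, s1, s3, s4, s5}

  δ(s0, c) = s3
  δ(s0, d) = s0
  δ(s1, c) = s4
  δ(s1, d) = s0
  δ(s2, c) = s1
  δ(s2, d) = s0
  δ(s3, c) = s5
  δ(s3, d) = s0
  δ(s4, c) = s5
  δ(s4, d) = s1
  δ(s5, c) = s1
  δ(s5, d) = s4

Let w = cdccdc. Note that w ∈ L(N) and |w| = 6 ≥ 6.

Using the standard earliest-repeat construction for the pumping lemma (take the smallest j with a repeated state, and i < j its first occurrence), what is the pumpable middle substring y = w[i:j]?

cd

State sequence: s0 -c-> s3 -d-> s0 -c-> s3 -c-> s5 -d-> s4 -c-> s5
First repeat at step 2: s0 was already visited.

So i = 0, j = 2, giving x = w[0:0] = ε, y = w[0:2] = cd, z = w[2:6] = ccdc.
Check: |xy| = 2 ≤ 6 and |y| = 2 ≥ 1. Reading y takes N from s0 back to s0, so every xyⁱz is accepted.
The DFA has 6 states, so the proof of the pumping lemma guarantees a repeated state among the first 6+1 visited; the segment between the two visits is the pumpable y.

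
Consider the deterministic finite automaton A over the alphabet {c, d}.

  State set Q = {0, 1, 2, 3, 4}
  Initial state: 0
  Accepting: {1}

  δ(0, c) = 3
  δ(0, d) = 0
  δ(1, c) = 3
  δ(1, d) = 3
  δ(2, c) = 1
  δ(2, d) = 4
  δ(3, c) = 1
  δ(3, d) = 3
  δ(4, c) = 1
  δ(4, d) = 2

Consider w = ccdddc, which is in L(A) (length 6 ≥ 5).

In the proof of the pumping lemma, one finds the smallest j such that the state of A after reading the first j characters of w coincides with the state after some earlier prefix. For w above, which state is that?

3

Run of A on w = c c d d d c:
  step 0: 0  (start)
  step 1: 3  (read c: 0→3)
  step 2: 1  (read c: 3→1)
  step 3: 3  (read d: 1→3)   ← first repeat (3 seen earlier)
  step 4: 3  (read d: 3→3)
  step 5: 3  (read d: 3→3)
  step 6: 1  (read c: 3→1)

The earliest repeat is at step j = 3: A is in 3, which it already visited at step i = 1.
The DFA has 5 states, so the proof of the pumping lemma guarantees a repeated state among the first 5+1 visited; the segment between the two visits is the pumpable y.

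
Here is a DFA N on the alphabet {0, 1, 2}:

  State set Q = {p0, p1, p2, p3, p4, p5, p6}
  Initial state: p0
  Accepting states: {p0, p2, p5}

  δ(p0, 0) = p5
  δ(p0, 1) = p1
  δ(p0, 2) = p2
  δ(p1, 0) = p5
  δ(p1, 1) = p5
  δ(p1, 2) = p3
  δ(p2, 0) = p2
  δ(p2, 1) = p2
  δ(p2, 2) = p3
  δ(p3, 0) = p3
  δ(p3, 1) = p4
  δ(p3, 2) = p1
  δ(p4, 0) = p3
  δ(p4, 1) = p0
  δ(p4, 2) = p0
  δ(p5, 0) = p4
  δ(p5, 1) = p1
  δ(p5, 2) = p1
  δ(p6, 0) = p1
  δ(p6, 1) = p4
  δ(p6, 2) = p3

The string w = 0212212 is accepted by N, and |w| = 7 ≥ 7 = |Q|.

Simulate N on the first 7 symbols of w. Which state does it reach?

State sequence: p0 -0-> p5 -2-> p1 -1-> p5 -2-> p1 -2-> p3 -1-> p4 -2-> p0

After reading 7 characters, N is in state p0.
(This kind of state-tracing is the core of the pumping-lemma construction: with 7 states, pigeonhole forces a repeat within the first 7 steps.)

p0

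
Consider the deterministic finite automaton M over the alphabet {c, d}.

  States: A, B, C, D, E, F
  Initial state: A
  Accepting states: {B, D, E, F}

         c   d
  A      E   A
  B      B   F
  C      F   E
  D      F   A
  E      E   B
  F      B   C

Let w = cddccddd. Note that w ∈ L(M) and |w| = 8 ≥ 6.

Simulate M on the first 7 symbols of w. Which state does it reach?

C

State sequence: A -c-> E -d-> B -d-> F -c-> B -c-> B -d-> F -d-> C

After reading 7 characters, M is in state C.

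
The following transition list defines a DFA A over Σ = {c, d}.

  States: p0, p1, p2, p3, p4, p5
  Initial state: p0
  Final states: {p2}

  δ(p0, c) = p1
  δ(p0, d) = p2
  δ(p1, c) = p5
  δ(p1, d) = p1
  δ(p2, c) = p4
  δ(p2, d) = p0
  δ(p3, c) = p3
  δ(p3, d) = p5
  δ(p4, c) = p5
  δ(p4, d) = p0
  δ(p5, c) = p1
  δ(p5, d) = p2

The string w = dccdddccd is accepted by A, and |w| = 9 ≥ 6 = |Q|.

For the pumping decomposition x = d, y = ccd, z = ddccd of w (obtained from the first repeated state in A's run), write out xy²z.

xy^2z = d·ccd·ccd·ddccd = dccdccdddccd.
Reading y = ccd takes A from p2 back to p2, so after x·y·y the machine is still in p2, and z then leads to the accepting state p2. Hence dccdccdddccd ∈ L(A).

dccdccdddccd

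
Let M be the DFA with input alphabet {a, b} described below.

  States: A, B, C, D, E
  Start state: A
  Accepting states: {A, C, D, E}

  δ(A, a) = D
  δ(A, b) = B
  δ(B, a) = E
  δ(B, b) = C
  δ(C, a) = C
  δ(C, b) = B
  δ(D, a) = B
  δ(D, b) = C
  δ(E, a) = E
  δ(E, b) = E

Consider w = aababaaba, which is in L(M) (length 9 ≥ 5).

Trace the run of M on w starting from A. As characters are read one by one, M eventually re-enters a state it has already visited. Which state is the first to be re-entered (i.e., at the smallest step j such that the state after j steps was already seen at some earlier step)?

C

Run of M on w = a a b a b a a b a:
  step 0: A  (start)
  step 1: D  (read a: A→D)
  step 2: B  (read a: D→B)
  step 3: C  (read b: B→C)
  step 4: C  (read a: C→C)   ← first repeat (C seen earlier)
  step 5: B  (read b: C→B)
  step 6: E  (read a: B→E)
  step 7: E  (read a: E→E)
  step 8: E  (read b: E→E)
  step 9: E  (read a: E→E)

The earliest repeat is at step j = 4: M is in C, which it already visited at step i = 3.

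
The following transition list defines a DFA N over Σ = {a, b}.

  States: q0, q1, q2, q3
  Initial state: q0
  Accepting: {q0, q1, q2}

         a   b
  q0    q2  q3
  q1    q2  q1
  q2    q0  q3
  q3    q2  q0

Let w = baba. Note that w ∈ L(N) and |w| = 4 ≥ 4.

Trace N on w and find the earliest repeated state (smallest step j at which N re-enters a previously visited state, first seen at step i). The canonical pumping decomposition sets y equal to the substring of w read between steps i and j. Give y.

ab

State sequence: q0 -b-> q3 -a-> q2 -b-> q3 -a-> q2
First repeat at step 3: q3 was already visited.

So i = 1, j = 3, giving x = w[0:1] = b, y = w[1:3] = ab, z = w[3:4] = a.
Check: |xy| = 3 ≤ 4 and |y| = 2 ≥ 1. Reading y takes N from q3 back to q3, so every xyⁱz is accepted.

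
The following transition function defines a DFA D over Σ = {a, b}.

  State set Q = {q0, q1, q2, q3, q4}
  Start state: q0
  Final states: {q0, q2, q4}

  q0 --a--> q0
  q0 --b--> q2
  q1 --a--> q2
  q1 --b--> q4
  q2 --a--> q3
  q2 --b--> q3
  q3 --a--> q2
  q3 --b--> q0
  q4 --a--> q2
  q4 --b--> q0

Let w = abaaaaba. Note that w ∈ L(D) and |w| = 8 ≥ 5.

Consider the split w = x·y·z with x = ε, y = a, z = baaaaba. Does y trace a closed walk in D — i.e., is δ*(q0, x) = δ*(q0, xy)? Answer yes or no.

yes

Run of D on the first 1 characters of w = a:
  step 0: q0  (start)
  step 1: q0  (read a: q0→q0)

After x (step 0): q0. After xy (step 1): q0.
They match, so y = a drives D around a cycle from q0 back to itself; pumping y any number of times keeps D in q0 before reading z, and xyⁱz ∈ L(D) for every i ≥ 0.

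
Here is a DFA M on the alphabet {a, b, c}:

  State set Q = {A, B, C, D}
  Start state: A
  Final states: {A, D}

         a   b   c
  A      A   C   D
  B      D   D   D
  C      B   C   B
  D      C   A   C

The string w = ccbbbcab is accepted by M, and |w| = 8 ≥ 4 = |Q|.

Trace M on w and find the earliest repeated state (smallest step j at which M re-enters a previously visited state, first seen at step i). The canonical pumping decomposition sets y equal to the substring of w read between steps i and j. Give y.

b

State sequence: A -c-> D -c-> C -b-> C -b-> C -b-> C -c-> B -a-> D -b-> A
First repeat at step 3: C was already visited.

So i = 2, j = 3, giving x = w[0:2] = cc, y = w[2:3] = b, z = w[3:8] = bbcab.
Check: |xy| = 3 ≤ 4 and |y| = 1 ≥ 1. Reading y takes M from C back to C, so every xyⁱz is accepted.
Since M has 4 states, any run of length ≥ 4 visits 4+1 states, so by pigeonhole some state repeats within the first 4 steps — that repeat gives the pumpable loop.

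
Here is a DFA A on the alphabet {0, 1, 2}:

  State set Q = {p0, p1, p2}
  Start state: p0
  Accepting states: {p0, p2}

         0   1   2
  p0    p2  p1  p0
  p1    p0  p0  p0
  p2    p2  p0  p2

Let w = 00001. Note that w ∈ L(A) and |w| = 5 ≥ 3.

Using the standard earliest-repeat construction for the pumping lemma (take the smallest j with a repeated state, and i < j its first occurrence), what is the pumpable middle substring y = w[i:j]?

0

Run of A on w = 0 0 0 0 1:
  step 0: p0  (start)
  step 1: p2  (read 0: p0→p2)
  step 2: p2  (read 0: p2→p2)   ← first repeat (p2 seen earlier)
  step 3: p2  (read 0: p2→p2)
  step 4: p2  (read 0: p2→p2)
  step 5: p0  (read 1: p2→p0)

So i = 1, j = 2, giving x = w[0:1] = 0, y = w[1:2] = 0, z = w[2:5] = 001.
Check: |xy| = 2 ≤ 3 and |y| = 1 ≥ 1. Reading y takes A from p2 back to p2, so every xyⁱz is accepted.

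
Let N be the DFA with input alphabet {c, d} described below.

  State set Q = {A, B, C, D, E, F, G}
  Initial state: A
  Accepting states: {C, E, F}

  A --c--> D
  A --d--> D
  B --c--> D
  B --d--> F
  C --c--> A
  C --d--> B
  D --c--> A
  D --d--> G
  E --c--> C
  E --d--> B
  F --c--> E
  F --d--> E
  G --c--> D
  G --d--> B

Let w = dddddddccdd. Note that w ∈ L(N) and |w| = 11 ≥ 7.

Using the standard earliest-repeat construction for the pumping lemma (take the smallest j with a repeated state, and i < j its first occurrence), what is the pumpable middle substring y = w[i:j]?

ddd

State sequence: A -d-> D -d-> G -d-> B -d-> F -d-> E -d-> B -d-> F -c-> E -c-> C -d-> B -d-> F
First repeat at step 6: B was already visited.

So i = 3, j = 6, giving x = w[0:3] = ddd, y = w[3:6] = ddd, z = w[6:11] = dccdd.
Check: |xy| = 6 ≤ 7 and |y| = 3 ≥ 1. Reading y takes N from B back to B, so every xyⁱz is accepted.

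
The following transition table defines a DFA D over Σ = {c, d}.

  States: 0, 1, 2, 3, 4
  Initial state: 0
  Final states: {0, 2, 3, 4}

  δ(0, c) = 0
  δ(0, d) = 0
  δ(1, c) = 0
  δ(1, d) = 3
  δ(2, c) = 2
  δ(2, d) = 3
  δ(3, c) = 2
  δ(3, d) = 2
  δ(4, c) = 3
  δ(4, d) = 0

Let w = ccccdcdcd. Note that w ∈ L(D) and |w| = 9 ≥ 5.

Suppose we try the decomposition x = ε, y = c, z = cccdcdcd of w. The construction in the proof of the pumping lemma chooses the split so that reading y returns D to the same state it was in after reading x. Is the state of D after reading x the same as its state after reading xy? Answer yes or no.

State sequence: 0 -c-> 0

After x (step 0): 0. After xy (step 1): 0.
They match, so y = c drives D around a cycle from 0 back to itself; pumping y any number of times keeps D in 0 before reading z, and xyⁱz ∈ L(D) for every i ≥ 0.

yes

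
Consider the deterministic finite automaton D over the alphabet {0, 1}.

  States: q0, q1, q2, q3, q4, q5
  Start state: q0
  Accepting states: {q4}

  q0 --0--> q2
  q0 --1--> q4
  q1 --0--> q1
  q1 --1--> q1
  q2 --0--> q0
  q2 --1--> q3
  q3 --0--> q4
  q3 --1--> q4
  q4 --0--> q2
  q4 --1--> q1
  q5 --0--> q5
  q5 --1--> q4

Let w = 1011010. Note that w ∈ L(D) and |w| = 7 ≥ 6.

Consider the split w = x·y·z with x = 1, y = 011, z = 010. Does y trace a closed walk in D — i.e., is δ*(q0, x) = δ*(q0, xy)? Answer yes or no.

Run of D on the first 4 characters of w = 1 0 1 1:
  step 0: q0  (start)
  step 1: q4  (read 1: q0→q4)
  step 2: q2  (read 0: q4→q2)
  step 3: q3  (read 1: q2→q3)
  step 4: q4  (read 1: q3→q4)

After x (step 1): q4. After xy (step 4): q4.
They match, so y = 011 drives D around a cycle from q4 back to itself; pumping y any number of times keeps D in q4 before reading z, and xyⁱz ∈ L(D) for every i ≥ 0.

yes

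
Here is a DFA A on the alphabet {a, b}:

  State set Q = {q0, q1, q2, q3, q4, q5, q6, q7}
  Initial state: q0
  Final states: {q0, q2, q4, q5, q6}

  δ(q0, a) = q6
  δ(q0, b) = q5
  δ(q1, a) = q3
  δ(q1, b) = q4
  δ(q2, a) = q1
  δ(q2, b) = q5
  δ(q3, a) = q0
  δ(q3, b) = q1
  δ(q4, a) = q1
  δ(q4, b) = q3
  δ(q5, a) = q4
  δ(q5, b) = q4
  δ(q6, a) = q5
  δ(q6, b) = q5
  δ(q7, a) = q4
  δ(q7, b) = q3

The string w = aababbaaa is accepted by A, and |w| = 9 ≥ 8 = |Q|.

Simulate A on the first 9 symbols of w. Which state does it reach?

q5

Run of A on the first 9 characters of w = a a b a b b a a a:
  step 0: q0  (start)
  step 1: q6  (read a: q0→q6)
  step 2: q5  (read a: q6→q5)
  step 3: q4  (read b: q5→q4)
  step 4: q1  (read a: q4→q1)
  step 5: q4  (read b: q1→q4)
  step 6: q3  (read b: q4→q3)
  step 7: q0  (read a: q3→q0)
  step 8: q6  (read a: q0→q6)
  step 9: q5  (read a: q6→q5)

After reading 9 characters, A is in state q5.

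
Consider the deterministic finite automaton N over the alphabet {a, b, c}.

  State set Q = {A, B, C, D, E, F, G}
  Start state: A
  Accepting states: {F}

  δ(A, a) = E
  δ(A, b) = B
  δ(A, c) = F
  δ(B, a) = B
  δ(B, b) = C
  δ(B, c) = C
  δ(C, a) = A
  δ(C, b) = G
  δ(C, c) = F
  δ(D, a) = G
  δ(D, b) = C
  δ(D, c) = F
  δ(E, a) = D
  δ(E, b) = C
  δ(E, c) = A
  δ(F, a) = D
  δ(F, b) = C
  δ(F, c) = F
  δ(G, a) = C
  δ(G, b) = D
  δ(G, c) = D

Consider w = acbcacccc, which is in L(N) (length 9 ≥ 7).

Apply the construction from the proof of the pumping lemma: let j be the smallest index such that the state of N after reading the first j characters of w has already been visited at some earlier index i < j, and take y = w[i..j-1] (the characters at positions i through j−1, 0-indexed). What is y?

ac

State sequence: A -a-> E -c-> A -b-> B -c-> C -a-> A -c-> F -c-> F -c-> F -c-> F
First repeat at step 2: A was already visited.

So i = 0, j = 2, giving x = w[0:0] = ε, y = w[0:2] = ac, z = w[2:9] = bcacccc.
Check: |xy| = 2 ≤ 7 and |y| = 2 ≥ 1. Reading y takes N from A back to A, so every xyⁱz is accepted.
Since N has 7 states, any run of length ≥ 7 visits 7+1 states, so by pigeonhole some state repeats within the first 7 steps — that repeat gives the pumpable loop.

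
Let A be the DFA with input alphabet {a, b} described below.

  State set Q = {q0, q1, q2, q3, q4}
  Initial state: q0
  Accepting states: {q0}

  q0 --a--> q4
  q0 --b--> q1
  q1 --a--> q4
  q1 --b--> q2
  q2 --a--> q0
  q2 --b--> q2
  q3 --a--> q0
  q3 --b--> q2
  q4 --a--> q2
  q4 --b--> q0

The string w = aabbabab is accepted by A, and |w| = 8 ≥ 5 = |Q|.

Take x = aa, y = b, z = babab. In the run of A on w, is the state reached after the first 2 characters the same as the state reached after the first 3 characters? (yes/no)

yes

State sequence: q0 -a-> q4 -a-> q2 -b-> q2

After x (step 2): q2. After xy (step 3): q2.
They match, so y = b drives A around a cycle from q2 back to itself; pumping y any number of times keeps A in q2 before reading z, and xyⁱz ∈ L(A) for every i ≥ 0.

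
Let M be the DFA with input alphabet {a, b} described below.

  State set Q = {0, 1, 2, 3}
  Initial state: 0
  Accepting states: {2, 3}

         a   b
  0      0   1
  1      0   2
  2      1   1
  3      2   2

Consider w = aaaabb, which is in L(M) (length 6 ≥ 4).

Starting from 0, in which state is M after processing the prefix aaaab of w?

1

State sequence: 0 -a-> 0 -a-> 0 -a-> 0 -a-> 0 -b-> 1

After reading 5 characters, M is in state 1.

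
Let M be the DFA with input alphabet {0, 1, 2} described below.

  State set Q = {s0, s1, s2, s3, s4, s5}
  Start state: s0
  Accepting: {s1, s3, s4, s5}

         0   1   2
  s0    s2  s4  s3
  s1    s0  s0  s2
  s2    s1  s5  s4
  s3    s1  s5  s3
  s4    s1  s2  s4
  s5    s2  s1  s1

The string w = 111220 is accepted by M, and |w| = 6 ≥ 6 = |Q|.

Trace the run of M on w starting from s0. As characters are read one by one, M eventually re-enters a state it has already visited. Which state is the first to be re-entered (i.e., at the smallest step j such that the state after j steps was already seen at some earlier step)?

s2

Run of M on w = 1 1 1 2 2 0:
  step 0: s0  (start)
  step 1: s4  (read 1: s0→s4)
  step 2: s2  (read 1: s4→s2)
  step 3: s5  (read 1: s2→s5)
  step 4: s1  (read 2: s5→s1)
  step 5: s2  (read 2: s1→s2)   ← first repeat (s2 seen earlier)
  step 6: s1  (read 0: s2→s1)

The earliest repeat is at step j = 5: M is in s2, which it already visited at step i = 2.
Since M has 6 states, any run of length ≥ 6 visits 6+1 states, so by pigeonhole some state repeats within the first 6 steps — that repeat gives the pumpable loop.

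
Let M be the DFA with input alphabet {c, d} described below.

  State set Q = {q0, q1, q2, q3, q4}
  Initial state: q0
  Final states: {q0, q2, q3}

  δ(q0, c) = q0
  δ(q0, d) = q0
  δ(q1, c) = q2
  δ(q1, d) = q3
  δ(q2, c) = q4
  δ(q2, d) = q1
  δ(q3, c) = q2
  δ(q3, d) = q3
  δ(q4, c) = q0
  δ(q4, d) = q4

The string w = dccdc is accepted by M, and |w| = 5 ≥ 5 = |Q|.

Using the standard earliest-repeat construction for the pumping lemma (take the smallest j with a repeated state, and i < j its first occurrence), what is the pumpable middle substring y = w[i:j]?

d

State sequence: q0 -d-> q0 -c-> q0 -c-> q0 -d-> q0 -c-> q0
First repeat at step 1: q0 was already visited.

So i = 0, j = 1, giving x = w[0:0] = ε, y = w[0:1] = d, z = w[1:5] = ccdc.
Check: |xy| = 1 ≤ 5 and |y| = 1 ≥ 1. Reading y takes M from q0 back to q0, so every xyⁱz is accepted.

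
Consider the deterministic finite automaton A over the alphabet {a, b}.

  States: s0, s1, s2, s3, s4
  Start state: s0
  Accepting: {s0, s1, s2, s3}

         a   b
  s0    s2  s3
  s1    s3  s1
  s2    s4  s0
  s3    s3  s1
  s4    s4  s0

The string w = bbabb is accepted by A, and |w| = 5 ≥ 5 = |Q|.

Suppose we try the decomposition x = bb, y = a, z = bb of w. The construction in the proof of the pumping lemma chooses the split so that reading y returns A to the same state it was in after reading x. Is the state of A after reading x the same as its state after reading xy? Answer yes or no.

no

State sequence: s0 -b-> s3 -b-> s1 -a-> s3

After x (step 2): s1. After xy (step 3): s3.
They differ (s1 ≠ s3), so y is not a cycle from the state after x; this split is not the one the pumping-lemma construction produces, and pumping y need not keep the string in L(A).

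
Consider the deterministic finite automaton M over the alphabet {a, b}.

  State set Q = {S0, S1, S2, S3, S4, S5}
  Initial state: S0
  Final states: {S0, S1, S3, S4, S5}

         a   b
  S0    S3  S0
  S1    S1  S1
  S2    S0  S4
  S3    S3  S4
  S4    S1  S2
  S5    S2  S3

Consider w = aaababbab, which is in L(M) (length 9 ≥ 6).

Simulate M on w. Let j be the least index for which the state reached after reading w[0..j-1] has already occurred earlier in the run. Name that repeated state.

S3

State sequence: S0 -a-> S3 -a-> S3 -a-> S3 -b-> S4 -a-> S1 -b-> S1 -b-> S1 -a-> S1 -b-> S1
First repeat at step 2: S3 was already visited.

The earliest repeat is at step j = 2: M is in S3, which it already visited at step i = 1.
With |Q| = 6, pigeonhole forces a state repeat no later than step 6; the substring read between the first and second visits to that state can be pumped.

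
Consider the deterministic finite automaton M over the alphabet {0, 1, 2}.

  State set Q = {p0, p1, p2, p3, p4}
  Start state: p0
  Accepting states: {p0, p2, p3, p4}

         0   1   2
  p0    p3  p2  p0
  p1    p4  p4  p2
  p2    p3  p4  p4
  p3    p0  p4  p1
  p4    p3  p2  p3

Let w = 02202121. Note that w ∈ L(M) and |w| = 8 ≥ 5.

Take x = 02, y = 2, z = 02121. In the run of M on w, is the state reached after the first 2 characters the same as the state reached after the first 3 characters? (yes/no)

Run of M on the first 3 characters of w = 0 2 2:
  step 0: p0  (start)
  step 1: p3  (read 0: p0→p3)
  step 2: p1  (read 2: p3→p1)
  step 3: p2  (read 2: p1→p2)

After x (step 2): p1. After xy (step 3): p2.
They differ (p1 ≠ p2), so y is not a cycle from the state after x; this split is not the one the pumping-lemma construction produces, and pumping y need not keep the string in L(M).

no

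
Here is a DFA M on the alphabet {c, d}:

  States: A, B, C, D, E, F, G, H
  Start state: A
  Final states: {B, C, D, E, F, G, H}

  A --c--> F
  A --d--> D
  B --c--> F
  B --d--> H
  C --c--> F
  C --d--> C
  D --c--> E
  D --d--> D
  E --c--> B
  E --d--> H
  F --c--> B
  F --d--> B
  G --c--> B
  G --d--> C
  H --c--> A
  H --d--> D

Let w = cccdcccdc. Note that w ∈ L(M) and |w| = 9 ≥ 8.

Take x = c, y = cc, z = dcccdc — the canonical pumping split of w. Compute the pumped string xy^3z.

cccccccdcccdc

xy^3z = c·cc·cc·cc·dcccdc = cccccccdcccdc.
Reading y = cc takes M from F back to F, so after x·y·y·y the machine is still in F, and z then leads to the accepting state F. Hence cccccccdcccdc ∈ L(M).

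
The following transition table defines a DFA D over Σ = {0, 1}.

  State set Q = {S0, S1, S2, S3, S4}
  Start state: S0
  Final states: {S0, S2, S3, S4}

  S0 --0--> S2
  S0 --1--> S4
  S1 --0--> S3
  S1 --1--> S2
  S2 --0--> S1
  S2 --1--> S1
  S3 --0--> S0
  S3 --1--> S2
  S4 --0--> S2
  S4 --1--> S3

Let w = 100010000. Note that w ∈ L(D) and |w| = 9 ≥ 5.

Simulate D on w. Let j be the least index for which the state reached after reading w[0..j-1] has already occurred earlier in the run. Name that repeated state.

S2

Run of D on w = 1 0 0 0 1 0 0 0 0:
  step 0: S0  (start)
  step 1: S4  (read 1: S0→S4)
  step 2: S2  (read 0: S4→S2)
  step 3: S1  (read 0: S2→S1)
  step 4: S3  (read 0: S1→S3)
  step 5: S2  (read 1: S3→S2)   ← first repeat (S2 seen earlier)
  step 6: S1  (read 0: S2→S1)
  step 7: S3  (read 0: S1→S3)
  step 8: S0  (read 0: S3→S0)
  step 9: S2  (read 0: S0→S2)

The earliest repeat is at step j = 5: D is in S2, which it already visited at step i = 2.
Pumping length from the standard proof: p = 5 (the number of states). The repeated state found above gives |xy| = j ≤ 5 and |y| = j − i ≥ 1.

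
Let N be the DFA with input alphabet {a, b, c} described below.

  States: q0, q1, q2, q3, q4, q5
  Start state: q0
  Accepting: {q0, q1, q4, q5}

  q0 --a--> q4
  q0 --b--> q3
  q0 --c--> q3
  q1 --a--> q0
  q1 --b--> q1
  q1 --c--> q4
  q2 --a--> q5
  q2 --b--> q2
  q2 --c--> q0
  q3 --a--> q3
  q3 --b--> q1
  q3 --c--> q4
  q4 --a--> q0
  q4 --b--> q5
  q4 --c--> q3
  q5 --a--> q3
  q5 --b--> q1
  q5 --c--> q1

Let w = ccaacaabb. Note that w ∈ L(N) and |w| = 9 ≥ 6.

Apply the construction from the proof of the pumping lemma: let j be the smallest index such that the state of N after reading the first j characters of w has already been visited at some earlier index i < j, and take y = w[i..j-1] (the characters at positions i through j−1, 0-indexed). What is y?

Run of N on w = c c a a c a a b b:
  step 0: q0  (start)
  step 1: q3  (read c: q0→q3)
  step 2: q4  (read c: q3→q4)
  step 3: q0  (read a: q4→q0)   ← first repeat (q0 seen earlier)
  step 4: q4  (read a: q0→q4)
  step 5: q3  (read c: q4→q3)
  step 6: q3  (read a: q3→q3)
  step 7: q3  (read a: q3→q3)
  step 8: q1  (read b: q3→q1)
  step 9: q1  (read b: q1→q1)

So i = 0, j = 3, giving x = w[0:0] = ε, y = w[0:3] = cca, z = w[3:9] = acaabb.
Check: |xy| = 3 ≤ 6 and |y| = 3 ≥ 1. Reading y takes N from q0 back to q0, so every xyⁱz is accepted.
Pumping length from the standard proof: p = 6 (the number of states). The repeated state found above gives |xy| = j ≤ 6 and |y| = j − i ≥ 1.

cca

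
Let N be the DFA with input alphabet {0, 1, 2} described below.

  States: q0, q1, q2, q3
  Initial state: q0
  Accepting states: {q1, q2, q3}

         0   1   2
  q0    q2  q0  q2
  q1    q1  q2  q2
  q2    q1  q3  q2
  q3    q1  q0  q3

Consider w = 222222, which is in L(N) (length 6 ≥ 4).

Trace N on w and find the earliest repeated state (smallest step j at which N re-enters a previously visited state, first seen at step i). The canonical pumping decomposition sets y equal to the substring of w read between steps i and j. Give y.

2

Run of N on w = 2 2 2 2 2 2:
  step 0: q0  (start)
  step 1: q2  (read 2: q0→q2)
  step 2: q2  (read 2: q2→q2)   ← first repeat (q2 seen earlier)
  step 3: q2  (read 2: q2→q2)
  step 4: q2  (read 2: q2→q2)
  step 5: q2  (read 2: q2→q2)
  step 6: q2  (read 2: q2→q2)

So i = 1, j = 2, giving x = w[0:1] = 2, y = w[1:2] = 2, z = w[2:6] = 2222.
Check: |xy| = 2 ≤ 4 and |y| = 1 ≥ 1. Reading y takes N from q2 back to q2, so every xyⁱz is accepted.
Since N has 4 states, any run of length ≥ 4 visits 4+1 states, so by pigeonhole some state repeats within the first 4 steps — that repeat gives the pumpable loop.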